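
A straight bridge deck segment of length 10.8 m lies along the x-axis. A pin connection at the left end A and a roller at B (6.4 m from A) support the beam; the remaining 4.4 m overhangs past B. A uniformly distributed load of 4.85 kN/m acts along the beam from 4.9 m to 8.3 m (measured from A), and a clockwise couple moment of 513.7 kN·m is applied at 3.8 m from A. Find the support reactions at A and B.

Resultant of the distributed load: 4.85 × 3.4 = 16.49 kN at 6.6 m from A.
ΣM about A: B_y·6.4 − (4.85·3.4)·6.6 − 513.7 = 0 → B_y = 622.534/6.4 = 97.2709 ≈ 97.27 kN.
ΣF_y = 0: A_y + 97.2709 − 4.85·3.4 = 0 → A_y = -80.78 kN.
ΣF_x = 0: no horizontal applied forces, so A_x = 0.

A_x = 0, A_y = -80.78 kN, B_y = 97.27 kN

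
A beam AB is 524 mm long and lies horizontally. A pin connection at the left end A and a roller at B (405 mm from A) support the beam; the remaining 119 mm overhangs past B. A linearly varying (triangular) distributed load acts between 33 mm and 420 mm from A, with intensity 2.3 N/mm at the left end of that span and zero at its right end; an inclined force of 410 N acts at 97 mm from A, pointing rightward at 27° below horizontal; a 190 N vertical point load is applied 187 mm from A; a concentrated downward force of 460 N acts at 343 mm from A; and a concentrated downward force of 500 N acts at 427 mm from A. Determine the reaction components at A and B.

A_x = -365.3 N, A_y = 554.1 N, B_y = 1227 N

Resultant of the triangular load: ½ × 2.3 × 387 = 445.05 N, acting at 162 mm from A (one-third of the span from the peak).
Moments about A: B_y·405 − (½·2.3·387)·162 − 410·sin27°·97 − 190·187 − 460·343 − 500·427 = 0 → B_y = 496963/405 = 1227.07 ≈ 1227 N.
ΣF_y = 0: A_y + 1227.07 − ½·2.3·387 − 410·sin27° − 190 − 460 − 500 = 0 → A_y = 554.1 N.
ΣF_x = 0: A_x + 410·cos27° = 0 → A_x = -365.3 N.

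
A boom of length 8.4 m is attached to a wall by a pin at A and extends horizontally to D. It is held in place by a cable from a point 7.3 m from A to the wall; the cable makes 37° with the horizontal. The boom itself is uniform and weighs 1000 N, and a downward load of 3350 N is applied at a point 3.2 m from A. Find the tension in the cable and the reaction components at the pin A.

ΣM about A: T·sin37°·7.3 − 1000·4.2 − 3350·3.2 = 0 → T = 14920/(7.3·0.601815) = 3396.12 ≈ 3396 N.
ΣF_x = 0: A_x − T·cos37° = 0 → A_x = 3396.12 × 0.798636 = 2712 N.
ΣF_y = 0: A_y + T·sin37° − 1000 − 3350 = 0 → A_y = 4350 − 3396.12 × 0.601815 = 2306 N.

T = 3396 N, A_x = 2712 N, A_y = 2306 N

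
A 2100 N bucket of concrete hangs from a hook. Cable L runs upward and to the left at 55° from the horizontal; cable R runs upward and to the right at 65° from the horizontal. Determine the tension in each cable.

ΣF_x = 0: −T_L·cos55° + T_R·cos65° = 0 → T_R = 1.3572·T_L.
ΣF_y = 0: T_L·sin55° + T_R·sin65° = 2100.
Substitute: T_L·(0.819152 + 1.3572·0.906308) = 2100 → T_L = 1024.79 ≈ 1025 N.
Then T_R = 1.3572 × 1024.79 = 1391 N.

T_L = 1025 N, T_R = 1391 N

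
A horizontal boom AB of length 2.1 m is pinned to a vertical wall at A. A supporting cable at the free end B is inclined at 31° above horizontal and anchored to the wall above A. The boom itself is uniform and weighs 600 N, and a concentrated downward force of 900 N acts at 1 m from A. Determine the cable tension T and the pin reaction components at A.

T = 1415 N, A_x = 1213 N, A_y = 771.4 N

ΣM about A: T·sin31°·2.1 − 600·1.05 − 900·1 = 0 → T = 1530/(2.1·0.515038) = 1414.6 ≈ 1415 N.
ΣF_x = 0: A_x − T·cos31° = 0 → A_x = 1414.6 × 0.857167 = 1213 N.
ΣF_y = 0: A_y + T·sin31° − 600 − 900 = 0 → A_y = 1500 − 1414.6 × 0.515038 = 771.4 N.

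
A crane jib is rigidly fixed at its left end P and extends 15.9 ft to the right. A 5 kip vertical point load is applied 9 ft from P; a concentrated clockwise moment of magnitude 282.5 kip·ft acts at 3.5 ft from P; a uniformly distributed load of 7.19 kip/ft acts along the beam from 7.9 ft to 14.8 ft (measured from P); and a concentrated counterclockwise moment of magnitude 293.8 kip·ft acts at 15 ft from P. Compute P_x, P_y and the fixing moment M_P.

Resultant of the distributed load: 7.19 × 6.9 = 49.611 kip at 11.35 ft from P.
ΣF_x = 0: P_x = 0.
ΣF_y = 0: P_y − 5 − 7.19·6.9 = 0 → P_y = 54.61 kip.
ΣM about P: M_P − 5·9 − 282.5 − (7.19·6.9)·11.35 + 293.8 = 0 → M_P = 596.8 kip·ft.

P_x = 0, P_y = 54.61 kip, M_P = 596.8 kip·ft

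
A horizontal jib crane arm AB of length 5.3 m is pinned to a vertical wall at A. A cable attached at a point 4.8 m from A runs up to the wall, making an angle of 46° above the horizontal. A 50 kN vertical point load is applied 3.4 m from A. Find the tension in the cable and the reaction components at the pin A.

T = 49.23 kN, A_x = 34.20 kN, A_y = 14.58 kN

ΣM about A: T·sin46°·4.8 − 50·3.4 = 0 → T = 170/(4.8·0.71934) = 49.2349 ≈ 49.23 kN.
ΣF_x = 0: A_x − T·cos46° = 0 → A_x = 49.2349 × 0.694658 = 34.20 kN.
ΣF_y = 0: A_y + T·sin46° − 50 = 0 → A_y = 50 − 49.2349 × 0.71934 = 14.58 kN.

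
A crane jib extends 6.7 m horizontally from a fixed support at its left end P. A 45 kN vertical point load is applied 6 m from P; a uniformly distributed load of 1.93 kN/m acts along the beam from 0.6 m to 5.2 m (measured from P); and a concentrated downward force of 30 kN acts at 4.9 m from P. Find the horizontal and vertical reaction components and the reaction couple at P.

P_x = 0, P_y = 83.88 kN, M_P = 442.7 kN·m

Resultant of the distributed load: 1.93 × 4.6 = 8.878 kN at 2.9 m from P.
ΣF_x = 0: P_x = 0.
ΣF_y = 0: P_y − 45 − 1.93·4.6 − 30 = 0 → P_y = 83.88 kN.
ΣM about P: M_P − 45·6 − (1.93·4.6)·2.9 − 30·4.9 = 0 → M_P = 442.7 kN·m.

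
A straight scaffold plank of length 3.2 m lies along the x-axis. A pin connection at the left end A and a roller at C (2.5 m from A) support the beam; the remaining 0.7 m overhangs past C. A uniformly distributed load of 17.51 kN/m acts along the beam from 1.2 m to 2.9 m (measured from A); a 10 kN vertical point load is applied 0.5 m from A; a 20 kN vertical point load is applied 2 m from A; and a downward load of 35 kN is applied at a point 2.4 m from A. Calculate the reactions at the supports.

Resultant of the distributed load: 17.51 × 1.7 = 29.767 kN at 2.05 m from A.
Moments about A: C_y·2.5 − (17.51·1.7)·2.05 − 10·0.5 − 20·2 − 35·2.4 = 0 → C_y = 190.02235/2.5 = 76.0089 ≈ 76.01 kN.
ΣF_y = 0: A_y + 76.0089 − 17.51·1.7 − 10 − 20 − 35 = 0 → A_y = 18.76 kN.
ΣF_x = 0: no horizontal applied forces, so A_x = 0.

A_x = 0, A_y = 18.76 kN, C_y = 76.01 kN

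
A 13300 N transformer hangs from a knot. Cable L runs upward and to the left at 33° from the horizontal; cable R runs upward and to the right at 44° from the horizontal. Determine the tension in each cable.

T_L = 9819 N, T_R = 11450 N

ΣF_x = 0: −T_L·cos33° + T_R·cos44° = 0 → T_R = 1.16589·T_L.
ΣF_y = 0: T_L·sin33° + T_R·sin44° = 13300.
Substitute: T_L·(0.544639 + 1.16589·0.694658) = 13300 → T_L = 9818.88 ≈ 9819 N.
Then T_R = 1.16589 × 9818.88 = 11450 N.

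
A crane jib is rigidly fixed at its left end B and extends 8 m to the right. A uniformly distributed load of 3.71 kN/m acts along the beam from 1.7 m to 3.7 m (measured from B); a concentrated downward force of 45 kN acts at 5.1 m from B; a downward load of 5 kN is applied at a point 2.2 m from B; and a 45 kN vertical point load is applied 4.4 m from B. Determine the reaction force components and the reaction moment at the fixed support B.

B_x = 0, B_y = 102.4 kN, M_B = 458.5 kN·m

Resultant of the distributed load: 3.71 × 2 = 7.42 kN at 2.7 m from B.
ΣF_x = 0: B_x = 0.
ΣF_y = 0: B_y − 3.71·2 − 45 − 5 − 45 = 0 → B_y = 102.4 kN.
ΣM about B: M_B − (3.71·2)·2.7 − 45·5.1 − 5·2.2 − 45·4.4 = 0 → M_B = 458.5 kN·m.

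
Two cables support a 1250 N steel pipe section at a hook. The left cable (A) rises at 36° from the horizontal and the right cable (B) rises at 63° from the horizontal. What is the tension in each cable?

T_A = 574.6 N, T_B = 1024 N

ΣF_x = 0: −T_A·cos36° + T_B·cos63° = 0 → T_B = 1.78201·T_A.
ΣF_y = 0: T_A·sin36° + T_B·sin63° = 1250.
Substitute: T_A·(0.587785 + 1.78201·0.891007) = 1250 → T_A = 574.562 ≈ 574.6 N.
Then T_B = 1.78201 × 574.562 = 1024 N.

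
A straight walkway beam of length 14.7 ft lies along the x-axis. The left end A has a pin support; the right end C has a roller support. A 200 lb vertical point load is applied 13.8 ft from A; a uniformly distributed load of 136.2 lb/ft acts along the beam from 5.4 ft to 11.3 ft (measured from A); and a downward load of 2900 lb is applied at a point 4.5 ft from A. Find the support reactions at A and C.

A_x = 0, A_y = 2372 lb, C_y = 1532 lb

Resultant of the distributed load: 136.2 × 5.9 = 803.58 lb at 8.35 ft from A.
ΣM about A: C_y·14.7 − 200·13.8 − (136.2·5.9)·8.35 − 2900·4.5 = 0 → C_y = 22519.893/14.7 = 1531.97 ≈ 1532 lb.
ΣF_y = 0: A_y + 1531.97 − 200 − 136.2·5.9 − 2900 = 0 → A_y = 2372 lb.
ΣF_x = 0: no horizontal applied forces, so A_x = 0.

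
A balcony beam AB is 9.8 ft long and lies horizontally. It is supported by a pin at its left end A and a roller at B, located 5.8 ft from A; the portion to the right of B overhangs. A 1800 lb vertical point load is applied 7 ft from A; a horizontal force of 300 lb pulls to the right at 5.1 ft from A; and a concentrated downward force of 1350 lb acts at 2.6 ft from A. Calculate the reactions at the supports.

Taking moments about A: B_y·5.8 − 1800·7 − 1350·2.6 = 0 → B_y = 16110/5.8 = 2777.59 ≈ 2778 lb.
ΣF_y = 0: A_y + 2777.59 − 1800 − 1350 = 0 → A_y = 372.4 lb.
ΣF_x = 0: A_x + 300 = 0 → A_x = -300.0 lb.

A_x = -300.0 lb, A_y = 372.4 lb, B_y = 2778 lb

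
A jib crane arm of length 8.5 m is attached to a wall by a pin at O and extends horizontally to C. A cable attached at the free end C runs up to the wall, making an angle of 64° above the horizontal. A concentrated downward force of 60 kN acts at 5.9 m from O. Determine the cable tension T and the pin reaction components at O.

ΣM about O: T·sin64°·8.5 − 60·5.9 = 0 → T = 354/(8.5·0.898794) = 46.3366 ≈ 46.34 kN.
ΣF_x = 0: O_x − T·cos64° = 0 → O_x = 46.3366 × 0.438371 = 20.31 kN.
ΣF_y = 0: O_y + T·sin64° − 60 = 0 → O_y = 60 − 46.3366 × 0.898794 = 18.35 kN.

T = 46.34 kN, O_x = 20.31 kN, O_y = 18.35 kN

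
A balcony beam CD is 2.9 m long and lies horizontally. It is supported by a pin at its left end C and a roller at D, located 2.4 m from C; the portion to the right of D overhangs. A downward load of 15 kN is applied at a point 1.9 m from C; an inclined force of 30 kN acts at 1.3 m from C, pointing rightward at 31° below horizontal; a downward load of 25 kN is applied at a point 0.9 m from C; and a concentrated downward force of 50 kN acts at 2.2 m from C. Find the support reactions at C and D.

C_x = -25.72 kN, C_y = 30.00 kN, D_y = 75.45 kN

ΣM about C: D_y·2.4 − 15·1.9 − 30·sin31°·1.3 − 25·0.9 − 50·2.2 = 0 → D_y = 181.086/2.4 = 75.4525 ≈ 75.45 kN.
ΣF_y = 0: C_y + 75.4525 − 15 − 30·sin31° − 25 − 50 = 0 → C_y = 30.00 kN.
ΣF_x = 0: C_x + 30·cos31° = 0 → C_x = -25.72 kN.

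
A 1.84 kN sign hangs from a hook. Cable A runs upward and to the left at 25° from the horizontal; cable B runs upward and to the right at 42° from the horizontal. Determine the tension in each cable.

ΣF_x = 0: −T_A·cos25° + T_B·cos42° = 0 → T_B = 1.21956·T_A.
ΣF_y = 0: T_A·sin25° + T_B·sin42° = 1.84.
Substitute: T_A·(0.422618 + 1.21956·0.669131) = 1.84 → T_A = 1.48547 ≈ 1.485 kN.
Then T_B = 1.21956 × 1.48547 = 1.812 kN.

T_A = 1.485 kN, T_B = 1.812 kN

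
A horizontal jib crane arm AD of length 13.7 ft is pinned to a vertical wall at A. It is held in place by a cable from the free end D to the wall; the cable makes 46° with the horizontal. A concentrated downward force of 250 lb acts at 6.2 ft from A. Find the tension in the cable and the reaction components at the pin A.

ΣM about A: T·sin46°·13.7 − 250·6.2 = 0 → T = 1550/(13.7·0.71934) = 157.281 ≈ 157.3 lb.
ΣF_x = 0: A_x − T·cos46° = 0 → A_x = 157.281 × 0.694658 = 109.3 lb.
ΣF_y = 0: A_y + T·sin46° − 250 = 0 → A_y = 250 − 157.281 × 0.71934 = 136.9 lb.

T = 157.3 lb, A_x = 109.3 lb, A_y = 136.9 lb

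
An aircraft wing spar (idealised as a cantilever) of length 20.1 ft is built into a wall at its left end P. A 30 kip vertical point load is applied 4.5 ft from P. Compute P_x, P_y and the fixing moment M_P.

ΣF_x = 0: P_x = 0.
ΣF_y = 0: P_y − 30 = 0 → P_y = 30.00 kip.
ΣM about P: M_P − 30·4.5 = 0 → M_P = 135.0 kip·ft.

P_x = 0, P_y = 30.00 kip, M_P = 135.0 kip·ft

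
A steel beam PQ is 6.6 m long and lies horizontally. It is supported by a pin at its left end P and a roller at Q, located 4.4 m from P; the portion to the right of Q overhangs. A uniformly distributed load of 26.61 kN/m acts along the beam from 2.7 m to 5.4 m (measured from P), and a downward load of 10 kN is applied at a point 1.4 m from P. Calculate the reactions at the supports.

Resultant of the distributed load: 26.61 × 2.7 = 71.847 kN at 4.05 m from P.
Taking moments about P: Q_y·4.4 − (26.61·2.7)·4.05 − 10·1.4 = 0 → Q_y = 304.98035/4.4 = 69.3137 ≈ 69.31 kN.
ΣF_y = 0: P_y + 69.3137 − 26.61·2.7 − 10 = 0 → P_y = 12.53 kN.
ΣF_x = 0: no horizontal applied forces, so P_x = 0.

P_x = 0, P_y = 12.53 kN, Q_y = 69.31 kN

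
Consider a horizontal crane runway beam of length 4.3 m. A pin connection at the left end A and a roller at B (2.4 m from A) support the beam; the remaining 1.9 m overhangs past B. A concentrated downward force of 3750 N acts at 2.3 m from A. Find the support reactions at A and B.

A_x = 0, A_y = 156.2 N, B_y = 3594 N

Taking moments about A: B_y·2.4 − 3750·2.3 = 0 → B_y = 8625/2.4 = 3593.75 ≈ 3594 N.
ΣF_y = 0: A_y + 3593.75 − 3750 = 0 → A_y = 156.2 N.
ΣF_x = 0: no horizontal applied forces, so A_x = 0.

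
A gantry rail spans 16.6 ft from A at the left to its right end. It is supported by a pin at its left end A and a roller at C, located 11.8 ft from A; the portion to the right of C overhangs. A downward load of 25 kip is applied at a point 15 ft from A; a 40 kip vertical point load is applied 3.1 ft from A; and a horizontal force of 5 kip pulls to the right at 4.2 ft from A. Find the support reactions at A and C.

A_x = -5.000 kip, A_y = 22.71 kip, C_y = 42.29 kip

Taking moments about A: C_y·11.8 − 25·15 − 40·3.1 = 0 → C_y = 499/11.8 = 42.2881 ≈ 42.29 kip.
ΣF_y = 0: A_y + 42.2881 − 25 − 40 = 0 → A_y = 22.71 kip.
ΣF_x = 0: A_x + 5 = 0 → A_x = -5.000 kip.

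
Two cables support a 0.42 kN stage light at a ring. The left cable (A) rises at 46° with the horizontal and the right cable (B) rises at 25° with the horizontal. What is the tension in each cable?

T_A = 0.4026 kN, T_B = 0.3086 kN

ΣF_x = 0: −T_A·cos46° + T_B·cos25° = 0 → T_B = 0.766471·T_A.
ΣF_y = 0: T_A·sin46° + T_B·sin25° = 0.42.
Substitute: T_A·(0.71934 + 0.766471·0.422618) = 0.42 → T_A = 0.402582 ≈ 0.4026 kN.
Then T_B = 0.766471 × 0.402582 = 0.3086 kN.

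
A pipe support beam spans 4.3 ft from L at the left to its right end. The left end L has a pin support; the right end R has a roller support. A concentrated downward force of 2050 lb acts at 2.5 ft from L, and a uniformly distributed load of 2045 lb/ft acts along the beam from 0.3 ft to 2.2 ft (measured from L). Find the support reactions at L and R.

Resultant of the distributed load: 2045 × 1.9 = 3885.5 lb at 1.25 ft from L.
ΣM about L: R_y·4.3 − 2050·2.5 − (2045·1.9)·1.25 = 0 → R_y = 9981.875/4.3 = 2321.37 ≈ 2321 lb.
ΣF_y = 0: L_y + 2321.37 − 2050 − 2045·1.9 = 0 → L_y = 3614 lb.
ΣF_x = 0: no horizontal applied forces, so L_x = 0.

L_x = 0, L_y = 3614 lb, R_y = 2321 lb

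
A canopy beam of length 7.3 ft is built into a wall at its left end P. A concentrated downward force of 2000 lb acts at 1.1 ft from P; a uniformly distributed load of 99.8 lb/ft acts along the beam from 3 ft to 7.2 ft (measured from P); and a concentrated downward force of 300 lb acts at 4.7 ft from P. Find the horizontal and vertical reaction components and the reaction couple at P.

Resultant of the distributed load: 99.8 × 4.2 = 419.16 lb at 5.1 ft from P.
ΣF_x = 0: P_x = 0.
ΣF_y = 0: P_y − 2000 − 99.8·4.2 − 300 = 0 → P_y = 2719 lb.
ΣM about P: M_P − 2000·1.1 − (99.8·4.2)·5.1 − 300·4.7 = 0 → M_P = 5748 lb·ft.

P_x = 0, P_y = 2719 lb, M_P = 5748 lb·ft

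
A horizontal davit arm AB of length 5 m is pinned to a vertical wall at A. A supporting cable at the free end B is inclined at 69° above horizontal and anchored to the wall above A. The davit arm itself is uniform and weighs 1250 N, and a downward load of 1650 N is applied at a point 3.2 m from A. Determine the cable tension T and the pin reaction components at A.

T = 1801 N, A_x = 645.3 N, A_y = 1219 N

ΣM about A: T·sin69°·5 − 1250·2.5 − 1650·3.2 = 0 → T = 8405/(5·0.93358) = 1800.6 ≈ 1801 N.
ΣF_x = 0: A_x − T·cos69° = 0 → A_x = 1800.6 × 0.358368 = 645.3 N.
ΣF_y = 0: A_y + T·sin69° − 1250 − 1650 = 0 → A_y = 2900 − 1800.6 × 0.93358 = 1219 N.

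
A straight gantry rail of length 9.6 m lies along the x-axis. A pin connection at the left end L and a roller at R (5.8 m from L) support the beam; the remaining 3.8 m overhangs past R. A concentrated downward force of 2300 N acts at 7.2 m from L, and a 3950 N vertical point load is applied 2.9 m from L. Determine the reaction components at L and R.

Taking moments about L: R_y·5.8 − 2300·7.2 − 3950·2.9 = 0 → R_y = 28015/5.8 = 4830.17 ≈ 4830 N.
ΣF_y = 0: L_y + 4830.17 − 2300 − 3950 = 0 → L_y = 1420 N.
ΣF_x = 0: no horizontal applied forces, so L_x = 0.

L_x = 0, L_y = 1420 N, R_y = 4830 N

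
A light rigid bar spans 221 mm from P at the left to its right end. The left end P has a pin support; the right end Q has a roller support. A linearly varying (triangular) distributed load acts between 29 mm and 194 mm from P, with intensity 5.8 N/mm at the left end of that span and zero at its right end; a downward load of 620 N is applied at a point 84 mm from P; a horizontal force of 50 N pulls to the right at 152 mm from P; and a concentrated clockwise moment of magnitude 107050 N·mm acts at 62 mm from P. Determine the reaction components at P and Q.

Resultant of the triangular load: ½ × 5.8 × 165 = 478.5 N, acting at 84 mm from P (one-third of the span from the peak).
Moments about P: Q_y·221 − (½·5.8·165)·84 − 620·84 − 107050 = 0 → Q_y = 199324/221 = 901.919 ≈ 901.9 N.
ΣF_y = 0: P_y + 901.919 − ½·5.8·165 − 620 = 0 → P_y = 196.6 N.
ΣF_x = 0: P_x + 50 = 0 → P_x = -50.00 N.

P_x = -50.00 N, P_y = 196.6 N, Q_y = 901.9 N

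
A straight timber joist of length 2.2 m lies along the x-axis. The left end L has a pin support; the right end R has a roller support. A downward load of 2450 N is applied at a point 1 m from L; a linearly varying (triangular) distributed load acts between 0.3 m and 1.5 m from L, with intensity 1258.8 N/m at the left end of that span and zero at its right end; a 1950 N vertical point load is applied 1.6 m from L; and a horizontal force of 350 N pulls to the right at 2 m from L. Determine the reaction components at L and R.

Resultant of the triangular load: ½ × 1258.8 × 1.2 = 755.28 N, acting at 0.7 m from L (one-third of the span from the peak).
ΣM about L: R_y·2.2 − 2450·1 − (½·1258.8·1.2)·0.7 − 1950·1.6 = 0 → R_y = 6098.696/2.2 = 2772.13 ≈ 2772 N.
ΣF_y = 0: L_y + 2772.13 − 2450 − ½·1258.8·1.2 − 1950 = 0 → L_y = 2383 N.
ΣF_x = 0: L_x + 350 = 0 → L_x = -350.0 N.

L_x = -350.0 N, L_y = 2383 N, R_y = 2772 N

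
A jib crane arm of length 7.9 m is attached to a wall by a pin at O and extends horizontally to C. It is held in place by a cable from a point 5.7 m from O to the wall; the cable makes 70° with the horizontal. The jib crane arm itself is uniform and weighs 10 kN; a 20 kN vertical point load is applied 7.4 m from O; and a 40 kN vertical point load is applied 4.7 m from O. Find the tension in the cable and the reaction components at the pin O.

T = 70.11 kN, O_x = 23.98 kN, O_y = 4.123 kN

ΣM about O: T·sin70°·5.7 − 10·3.95 − 20·7.4 − 40·4.7 = 0 → T = 375.5/(5.7·0.939693) = 70.105 ≈ 70.11 kN.
ΣF_x = 0: O_x − T·cos70° = 0 → O_x = 70.105 × 0.34202 = 23.98 kN.
ΣF_y = 0: O_y + T·sin70° − 10 − 20 − 40 = 0 → O_y = 70 − 70.105 × 0.939693 = 4.123 kN.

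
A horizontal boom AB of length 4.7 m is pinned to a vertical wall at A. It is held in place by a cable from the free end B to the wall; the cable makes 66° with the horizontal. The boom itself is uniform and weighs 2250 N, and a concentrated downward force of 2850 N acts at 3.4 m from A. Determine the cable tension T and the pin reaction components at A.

ΣM about A: T·sin66°·4.7 − 2250·2.35 − 2850·3.4 = 0 → T = 14977.5/(4.7·0.913545) = 3488.28 ≈ 3488 N.
ΣF_x = 0: A_x − T·cos66° = 0 → A_x = 3488.28 × 0.406737 = 1419 N.
ΣF_y = 0: A_y + T·sin66° − 2250 − 2850 = 0 → A_y = 5100 − 3488.28 × 0.913545 = 1913 N.

T = 3488 N, A_x = 1419 N, A_y = 1913 N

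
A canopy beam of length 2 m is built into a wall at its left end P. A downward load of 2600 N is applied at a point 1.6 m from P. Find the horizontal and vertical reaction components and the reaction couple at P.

ΣF_x = 0: P_x = 0.
ΣF_y = 0: P_y − 2600 = 0 → P_y = 2600 N.
ΣM about P: M_P − 2600·1.6 = 0 → M_P = 4160 N·m.

P_x = 0, P_y = 2600 N, M_P = 4160 N·m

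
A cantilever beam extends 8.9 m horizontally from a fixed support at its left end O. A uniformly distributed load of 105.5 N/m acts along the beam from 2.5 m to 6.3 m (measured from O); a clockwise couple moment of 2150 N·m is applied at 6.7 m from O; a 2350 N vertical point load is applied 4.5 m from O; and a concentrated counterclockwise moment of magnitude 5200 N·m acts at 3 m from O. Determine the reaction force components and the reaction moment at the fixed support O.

Resultant of the distributed load: 105.5 × 3.8 = 400.9 N at 4.4 m from O.
ΣF_x = 0: O_x = 0.
ΣF_y = 0: O_y − 105.5·3.8 − 2350 = 0 → O_y = 2751 N.
ΣM about O: M_O − (105.5·3.8)·4.4 − 2150 − 2350·4.5 + 5200 = 0 → M_O = 9289 N·m.

O_x = 0, O_y = 2751 N, M_O = 9289 N·m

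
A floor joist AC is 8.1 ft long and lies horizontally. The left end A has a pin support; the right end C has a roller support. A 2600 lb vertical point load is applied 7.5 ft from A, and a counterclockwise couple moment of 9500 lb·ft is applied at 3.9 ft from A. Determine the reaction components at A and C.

Taking moments about A: C_y·8.1 − 2600·7.5 + 9500 = 0 → C_y = 10000/8.1 = 1234.57 ≈ 1235 lb.
ΣF_y = 0: A_y + 1234.57 − 2600 = 0 → A_y = 1365 lb.
ΣF_x = 0: no horizontal applied forces, so A_x = 0.

A_x = 0, A_y = 1365 lb, C_y = 1235 lb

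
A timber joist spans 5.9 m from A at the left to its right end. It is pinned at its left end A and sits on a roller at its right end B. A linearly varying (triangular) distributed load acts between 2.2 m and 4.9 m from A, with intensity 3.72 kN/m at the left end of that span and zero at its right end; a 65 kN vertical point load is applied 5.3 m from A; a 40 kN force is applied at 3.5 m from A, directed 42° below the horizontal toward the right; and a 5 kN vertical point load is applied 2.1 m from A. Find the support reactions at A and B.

A_x = -29.73 kN, A_y = 23.10 kN, B_y = 78.69 kN

Resultant of the triangular load: ½ × 3.72 × 2.7 = 5.022 kN, acting at 3.1 m from A (one-third of the span from the peak).
ΣM about A: B_y·5.9 − (½·3.72·2.7)·3.1 − 65·5.3 − 40·sin42°·3.5 − 5·2.1 = 0 → B_y = 464.246/5.9 = 78.6858 ≈ 78.69 kN.
ΣF_y = 0: A_y + 78.6858 − ½·3.72·2.7 − 65 − 40·sin42° − 5 = 0 → A_y = 23.10 kN.
ΣF_x = 0: A_x + 40·cos42° = 0 → A_x = -29.73 kN.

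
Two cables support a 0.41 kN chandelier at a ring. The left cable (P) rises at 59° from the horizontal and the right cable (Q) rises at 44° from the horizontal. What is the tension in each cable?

ΣF_x = 0: −T_P·cos59° + T_Q·cos44° = 0 → T_Q = 0.715987·T_P.
ΣF_y = 0: T_P·sin59° + T_Q·sin44° = 0.41.
Substitute: T_P·(0.857167 + 0.715987·0.694658) = 0.41 → T_P = 0.302687 ≈ 0.3027 kN.
Then T_Q = 0.715987 × 0.302687 = 0.2167 kN.

T_P = 0.3027 kN, T_Q = 0.2167 kN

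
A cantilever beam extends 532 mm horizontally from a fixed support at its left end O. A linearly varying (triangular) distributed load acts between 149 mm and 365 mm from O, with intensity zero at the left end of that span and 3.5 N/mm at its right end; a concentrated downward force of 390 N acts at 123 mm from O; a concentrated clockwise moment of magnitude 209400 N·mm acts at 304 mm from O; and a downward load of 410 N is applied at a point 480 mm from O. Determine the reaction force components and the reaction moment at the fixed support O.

O_x = 0, O_y = 1178 N, M_O = 564900 N·mm

Resultant of the triangular load: ½ × 3.5 × 216 = 378 N, acting at 293 mm from O (one-third of the span from the peak).
ΣF_x = 0: O_x = 0.
ΣF_y = 0: O_y − ½·3.5·216 − 390 − 410 = 0 → O_y = 1178 N.
ΣM about O: M_O − (½·3.5·216)·293 − 390·123 − 209400 − 410·480 = 0 → M_O = 564900 N·mm.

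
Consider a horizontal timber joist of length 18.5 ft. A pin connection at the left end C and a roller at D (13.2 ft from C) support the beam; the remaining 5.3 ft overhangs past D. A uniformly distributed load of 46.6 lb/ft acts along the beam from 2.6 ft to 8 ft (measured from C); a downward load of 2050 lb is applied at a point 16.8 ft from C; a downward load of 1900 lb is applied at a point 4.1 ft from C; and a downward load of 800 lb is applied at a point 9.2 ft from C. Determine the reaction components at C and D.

Resultant of the distributed load: 46.6 × 5.4 = 251.64 lb at 5.3 ft from C.
ΣM about C: D_y·13.2 − (46.6·5.4)·5.3 − 2050·16.8 − 1900·4.1 − 800·9.2 = 0 → D_y = 50923.692/13.2 = 3857.86 ≈ 3858 lb.
ΣF_y = 0: C_y + 3857.86 − 46.6·5.4 − 2050 − 1900 − 800 = 0 → C_y = 1144 lb.
ΣF_x = 0: no horizontal applied forces, so C_x = 0.

C_x = 0, C_y = 1144 lb, D_y = 3858 lb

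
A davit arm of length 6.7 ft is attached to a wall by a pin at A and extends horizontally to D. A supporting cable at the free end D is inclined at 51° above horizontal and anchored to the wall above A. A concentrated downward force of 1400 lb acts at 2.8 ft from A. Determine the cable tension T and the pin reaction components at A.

T = 752.9 lb, A_x = 473.8 lb, A_y = 814.9 lb

ΣM about A: T·sin51°·6.7 − 1400·2.8 = 0 → T = 3920/(6.7·0.777146) = 752.85 ≈ 752.9 lb.
ΣF_x = 0: A_x − T·cos51° = 0 → A_x = 752.85 × 0.62932 = 473.8 lb.
ΣF_y = 0: A_y + T·sin51° − 1400 = 0 → A_y = 1400 − 752.85 × 0.777146 = 814.9 lb.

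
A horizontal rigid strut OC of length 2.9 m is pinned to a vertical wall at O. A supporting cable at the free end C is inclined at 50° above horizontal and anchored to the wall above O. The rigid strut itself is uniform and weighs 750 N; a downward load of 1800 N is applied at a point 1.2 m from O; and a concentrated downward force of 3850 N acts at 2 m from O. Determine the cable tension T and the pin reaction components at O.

ΣM about O: T·sin50°·2.9 − 750·1.45 − 1800·1.2 − 3850·2 = 0 → T = 10947.5/(2.9·0.766044) = 4927.92 ≈ 4928 N.
ΣF_x = 0: O_x − T·cos50° = 0 → O_x = 4927.92 × 0.642788 = 3168 N.
ΣF_y = 0: O_y + T·sin50° − 750 − 1800 − 3850 = 0 → O_y = 6400 − 4927.92 × 0.766044 = 2625 N.

T = 4928 N, O_x = 3168 N, O_y = 2625 N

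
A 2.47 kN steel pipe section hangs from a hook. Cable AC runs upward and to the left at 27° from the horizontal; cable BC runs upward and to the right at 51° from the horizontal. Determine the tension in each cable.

ΣF_x = 0: −T_AC·cos27° + T_BC·cos51° = 0 → T_BC = 1.41582·T_AC.
ΣF_y = 0: T_AC·sin27° + T_BC·sin51° = 2.47.
Substitute: T_AC·(0.45399 + 1.41582·0.777146) = 2.47 → T_AC = 1.58915 ≈ 1.589 kN.
Then T_BC = 1.41582 × 1.58915 = 2.250 kN.

T_AC = 1.589 kN, T_BC = 2.250 kN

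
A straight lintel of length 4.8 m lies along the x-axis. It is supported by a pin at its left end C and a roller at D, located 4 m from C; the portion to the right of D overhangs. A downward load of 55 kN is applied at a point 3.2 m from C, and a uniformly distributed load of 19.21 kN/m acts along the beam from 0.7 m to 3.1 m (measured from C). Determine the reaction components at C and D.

Resultant of the distributed load: 19.21 × 2.4 = 46.104 kN at 1.9 m from C.
Taking moments about C: D_y·4 − 55·3.2 − (19.21·2.4)·1.9 = 0 → D_y = 263.5976/4 = 65.8994 ≈ 65.90 kN.
ΣF_y = 0: C_y + 65.8994 − 55 − 19.21·2.4 = 0 → C_y = 35.20 kN.
ΣF_x = 0: no horizontal applied forces, so C_x = 0.

C_x = 0, C_y = 35.20 kN, D_y = 65.90 kN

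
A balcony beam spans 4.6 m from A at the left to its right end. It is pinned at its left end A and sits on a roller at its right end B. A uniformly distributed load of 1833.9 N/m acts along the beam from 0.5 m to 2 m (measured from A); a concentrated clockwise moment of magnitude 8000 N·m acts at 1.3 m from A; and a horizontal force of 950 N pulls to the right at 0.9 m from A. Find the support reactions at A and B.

Resultant of the distributed load: 1833.9 × 1.5 = 2750.85 N at 1.25 m from A.
Moments about A: B_y·4.6 − (1833.9·1.5)·1.25 − 8000 = 0 → B_y = 11438.5625/4.6 = 2486.64 ≈ 2487 N.
ΣF_y = 0: A_y + 2486.64 − 1833.9·1.5 = 0 → A_y = 264.2 N.
ΣF_x = 0: A_x + 950 = 0 → A_x = -950.0 N.

A_x = -950.0 N, A_y = 264.2 N, B_y = 2487 N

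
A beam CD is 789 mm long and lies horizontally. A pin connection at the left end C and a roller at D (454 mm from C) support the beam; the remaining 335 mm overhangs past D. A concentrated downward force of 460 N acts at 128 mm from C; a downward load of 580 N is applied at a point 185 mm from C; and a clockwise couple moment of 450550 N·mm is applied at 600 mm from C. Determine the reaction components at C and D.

C_x = 0, C_y = -318.4 N, D_y = 1358 N

Moments about C: D_y·454 − 460·128 − 580·185 − 450550 = 0 → D_y = 616730/454 = 1358.44 ≈ 1358 N.
ΣF_y = 0: C_y + 1358.44 − 460 − 580 = 0 → C_y = -318.4 N.
ΣF_x = 0: no horizontal applied forces, so C_x = 0.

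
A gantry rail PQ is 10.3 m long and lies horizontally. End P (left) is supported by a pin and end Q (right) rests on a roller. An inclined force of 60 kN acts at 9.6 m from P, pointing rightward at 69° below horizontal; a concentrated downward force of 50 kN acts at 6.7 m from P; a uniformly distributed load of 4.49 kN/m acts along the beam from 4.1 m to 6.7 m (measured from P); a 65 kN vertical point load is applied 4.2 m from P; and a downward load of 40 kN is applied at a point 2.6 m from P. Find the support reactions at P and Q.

Resultant of the distributed load: 4.49 × 2.6 = 11.674 kN at 5.4 m from P.
Moments about P: Q_y·10.3 − 60·sin69°·9.6 − 50·6.7 − (4.49·2.6)·5.4 − 65·4.2 − 40·2.6 = 0 → Q_y = 1312.78/10.3 = 127.454 ≈ 127.5 kN.
ΣF_y = 0: P_y + 127.454 − 60·sin69° − 50 − 4.49·2.6 − 65 − 40 = 0 → P_y = 95.23 kN.
ΣF_x = 0: P_x + 60·cos69° = 0 → P_x = -21.50 kN.

P_x = -21.50 kN, P_y = 95.23 kN, Q_y = 127.5 kN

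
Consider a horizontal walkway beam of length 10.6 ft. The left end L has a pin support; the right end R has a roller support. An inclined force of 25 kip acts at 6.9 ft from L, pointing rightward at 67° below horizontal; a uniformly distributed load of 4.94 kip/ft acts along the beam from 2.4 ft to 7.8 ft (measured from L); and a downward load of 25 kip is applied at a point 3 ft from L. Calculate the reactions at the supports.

Resultant of the distributed load: 4.94 × 5.4 = 26.676 kip at 5.1 ft from L.
Taking moments about L: R_y·10.6 − 25·sin67°·6.9 − (4.94·5.4)·5.1 − 25·3 = 0 → R_y = 369.835/10.6 = 34.8901 ≈ 34.89 kip.
ΣF_y = 0: L_y + 34.8901 − 25·sin67° − 4.94·5.4 − 25 = 0 → L_y = 39.80 kip.
ΣF_x = 0: L_x + 25·cos67° = 0 → L_x = -9.768 kip.

L_x = -9.768 kip, L_y = 39.80 kip, R_y = 34.89 kip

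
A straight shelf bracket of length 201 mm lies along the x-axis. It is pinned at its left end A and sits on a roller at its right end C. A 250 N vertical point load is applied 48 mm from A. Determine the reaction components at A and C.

A_x = 0, A_y = 190.3 N, C_y = 59.70 N

ΣM about A: C_y·201 − 250·48 = 0 → C_y = 12000/201 = 59.7015 ≈ 59.70 N.
ΣF_y = 0: A_y + 59.7015 − 250 = 0 → A_y = 190.3 N.
ΣF_x = 0: no horizontal applied forces, so A_x = 0.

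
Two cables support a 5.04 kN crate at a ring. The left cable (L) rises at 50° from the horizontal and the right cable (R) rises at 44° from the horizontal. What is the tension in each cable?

T_L = 3.634 kN, T_R = 3.248 kN

ΣF_x = 0: −T_L·cos50° + T_R·cos44° = 0 → T_R = 0.89358·T_L.
ΣF_y = 0: T_L·sin50° + T_R·sin44° = 5.04.
Substitute: T_L·(0.766044 + 0.89358·0.694658) = 5.04 → T_L = 3.63433 ≈ 3.634 kN.
Then T_R = 0.89358 × 3.63433 = 3.248 kN.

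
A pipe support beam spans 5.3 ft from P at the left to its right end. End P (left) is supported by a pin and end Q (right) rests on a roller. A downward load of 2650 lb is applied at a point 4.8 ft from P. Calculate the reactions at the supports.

Moments about P: Q_y·5.3 − 2650·4.8 = 0 → Q_y = 12720/5.3 = 2400 lb.
ΣF_y = 0: P_y + 2400 − 2650 = 0 → P_y = 250.0 lb.
ΣF_x = 0: no horizontal applied forces, so P_x = 0.

P_x = 0, P_y = 250.0 lb, Q_y = 2400 lb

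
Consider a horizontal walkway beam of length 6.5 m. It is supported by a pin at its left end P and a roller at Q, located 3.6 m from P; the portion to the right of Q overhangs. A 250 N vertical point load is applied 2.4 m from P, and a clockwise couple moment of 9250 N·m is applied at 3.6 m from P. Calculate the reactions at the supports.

Taking moments about P: Q_y·3.6 − 250·2.4 − 9250 = 0 → Q_y = 9850/3.6 = 2736.11 ≈ 2736 N.
ΣF_y = 0: P_y + 2736.11 − 250 = 0 → P_y = -2486 N.
ΣF_x = 0: no horizontal applied forces, so P_x = 0.

P_x = 0, P_y = -2486 N, Q_y = 2736 N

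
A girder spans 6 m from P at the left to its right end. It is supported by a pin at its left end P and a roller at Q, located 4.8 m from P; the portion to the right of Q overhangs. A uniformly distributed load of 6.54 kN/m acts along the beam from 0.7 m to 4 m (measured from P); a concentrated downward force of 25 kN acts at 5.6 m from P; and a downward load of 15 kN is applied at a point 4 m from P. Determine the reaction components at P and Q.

P_x = 0, P_y = 9.349 kN, Q_y = 52.23 kN

Resultant of the distributed load: 6.54 × 3.3 = 21.582 kN at 2.35 m from P.
Taking moments about P: Q_y·4.8 − (6.54·3.3)·2.35 − 25·5.6 − 15·4 = 0 → Q_y = 250.7177/4.8 = 52.2329 ≈ 52.23 kN.
ΣF_y = 0: P_y + 52.2329 − 6.54·3.3 − 25 − 15 = 0 → P_y = 9.349 kN.
ΣF_x = 0: no horizontal applied forces, so P_x = 0.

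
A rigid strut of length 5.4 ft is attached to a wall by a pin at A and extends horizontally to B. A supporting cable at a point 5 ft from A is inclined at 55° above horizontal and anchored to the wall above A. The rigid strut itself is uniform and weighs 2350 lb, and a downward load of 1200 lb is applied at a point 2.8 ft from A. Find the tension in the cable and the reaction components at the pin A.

T = 2370 lb, A_x = 1359 lb, A_y = 1609 lb

ΣM about A: T·sin55°·5 − 2350·2.7 − 1200·2.8 = 0 → T = 9705/(5·0.819152) = 2369.52 ≈ 2370 lb.
ΣF_x = 0: A_x − T·cos55° = 0 → A_x = 2369.52 × 0.573576 = 1359 lb.
ΣF_y = 0: A_y + T·sin55° − 2350 − 1200 = 0 → A_y = 3550 − 2369.52 × 0.819152 = 1609 lb.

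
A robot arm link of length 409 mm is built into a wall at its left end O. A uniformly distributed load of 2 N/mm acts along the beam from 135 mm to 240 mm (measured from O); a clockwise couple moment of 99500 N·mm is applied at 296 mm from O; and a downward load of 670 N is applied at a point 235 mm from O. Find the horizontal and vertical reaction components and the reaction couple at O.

O_x = 0, O_y = 880.0 N, M_O = 296300 N·mm

Resultant of the distributed load: 2 × 105 = 210 N at 187.5 mm from O.
ΣF_x = 0: O_x = 0.
ΣF_y = 0: O_y − 2·105 − 670 = 0 → O_y = 880.0 N.
ΣM about O: M_O − (2·105)·187.5 − 99500 − 670·235 = 0 → M_O = 296300 N·mm.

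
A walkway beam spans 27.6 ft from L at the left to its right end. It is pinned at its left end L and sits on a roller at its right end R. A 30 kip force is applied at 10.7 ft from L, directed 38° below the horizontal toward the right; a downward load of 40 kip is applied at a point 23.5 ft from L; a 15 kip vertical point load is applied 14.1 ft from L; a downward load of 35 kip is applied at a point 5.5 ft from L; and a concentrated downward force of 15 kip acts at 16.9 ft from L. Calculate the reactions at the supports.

L_x = -23.64 kip, L_y = 58.43 kip, R_y = 65.04 kip

Moments about L: R_y·27.6 − 30·sin38°·10.7 − 40·23.5 − 15·14.1 − 35·5.5 − 15·16.9 = 0 → R_y = 1795.13/27.6 = 65.0409 ≈ 65.04 kip.
ΣF_y = 0: L_y + 65.0409 − 30·sin38° − 40 − 15 − 35 − 15 = 0 → L_y = 58.43 kip.
ΣF_x = 0: L_x + 30·cos38° = 0 → L_x = -23.64 kip.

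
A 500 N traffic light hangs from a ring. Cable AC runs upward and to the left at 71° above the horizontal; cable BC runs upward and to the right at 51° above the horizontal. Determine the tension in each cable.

T_AC = 371.0 N, T_BC = 192.0 N

ΣF_x = 0: −T_AC·cos71° + T_BC·cos51° = 0 → T_BC = 0.517333·T_AC.
ΣF_y = 0: T_AC·sin71° + T_BC·sin51° = 500.
Substitute: T_AC·(0.945519 + 0.517333·0.777146) = 500 → T_AC = 371.04 ≈ 371.0 N.
Then T_BC = 0.517333 × 371.04 = 192.0 N.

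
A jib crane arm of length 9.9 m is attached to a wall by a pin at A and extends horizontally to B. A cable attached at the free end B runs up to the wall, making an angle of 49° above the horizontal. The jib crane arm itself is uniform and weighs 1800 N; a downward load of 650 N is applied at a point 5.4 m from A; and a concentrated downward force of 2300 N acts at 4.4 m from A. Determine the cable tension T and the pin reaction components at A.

T = 3017 N, A_x = 1979 N, A_y = 2473 N

ΣM about A: T·sin49°·9.9 − 1800·4.95 − 650·5.4 − 2300·4.4 = 0 → T = 22540/(9.9·0.75471) = 3016.75 ≈ 3017 N.
ΣF_x = 0: A_x − T·cos49° = 0 → A_x = 3016.75 × 0.656059 = 1979 N.
ΣF_y = 0: A_y + T·sin49° − 1800 − 650 − 2300 = 0 → A_y = 4750 − 3016.75 × 0.75471 = 2473 N.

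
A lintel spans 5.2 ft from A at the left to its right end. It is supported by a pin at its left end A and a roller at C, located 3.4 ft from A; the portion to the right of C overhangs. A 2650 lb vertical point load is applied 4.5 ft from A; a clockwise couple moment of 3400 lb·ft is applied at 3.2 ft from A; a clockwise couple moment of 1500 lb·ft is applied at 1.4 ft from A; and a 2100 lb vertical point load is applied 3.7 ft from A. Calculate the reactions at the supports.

A_x = 0, A_y = -2484 lb, C_y = 7234 lb

ΣM about A: C_y·3.4 − 2650·4.5 − 3400 − 1500 − 2100·3.7 = 0 → C_y = 24595/3.4 = 7233.82 ≈ 7234 lb.
ΣF_y = 0: A_y + 7233.82 − 2650 − 2100 = 0 → A_y = -2484 lb.
ΣF_x = 0: no horizontal applied forces, so A_x = 0.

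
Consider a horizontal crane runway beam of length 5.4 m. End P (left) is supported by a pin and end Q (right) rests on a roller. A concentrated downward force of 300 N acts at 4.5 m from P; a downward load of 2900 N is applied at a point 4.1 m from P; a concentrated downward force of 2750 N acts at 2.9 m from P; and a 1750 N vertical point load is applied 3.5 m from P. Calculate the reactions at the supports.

P_x = 0, P_y = 2637 N, Q_y = 5063 N

ΣM about P: Q_y·5.4 − 300·4.5 − 2900·4.1 − 2750·2.9 − 1750·3.5 = 0 → Q_y = 27340/5.4 = 5062.96 ≈ 5063 N.
ΣF_y = 0: P_y + 5062.96 − 300 − 2900 − 2750 − 1750 = 0 → P_y = 2637 N.
ΣF_x = 0: no horizontal applied forces, so P_x = 0.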